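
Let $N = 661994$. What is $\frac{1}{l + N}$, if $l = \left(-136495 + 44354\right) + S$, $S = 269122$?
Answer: $\frac{1}{838975} \approx 1.1919 \cdot 10^{-6}$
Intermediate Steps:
$l = 176981$ ($l = \left(-136495 + 44354\right) + 269122 = -92141 + 269122 = 176981$)
$\frac{1}{l + N} = \frac{1}{176981 + 661994} = \frac{1}{838975}$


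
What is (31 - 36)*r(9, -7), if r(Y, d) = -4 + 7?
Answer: -15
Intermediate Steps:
r(Y, d) = 3
(31 - 36)*r(9, -7) = (31 - 36)*3 = -5*3 = -15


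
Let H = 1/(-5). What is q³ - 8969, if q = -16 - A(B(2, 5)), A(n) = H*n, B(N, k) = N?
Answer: -1595677/125 ≈ -12765.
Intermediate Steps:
H = -⅕ (H = 1*(-⅕) = -⅕ ≈ -0.20000)
A(n) = -n/5
q = -78/5 (q = -16 - (-1)*2/5 = -16 - 1*(-⅖) = -16 + ⅖ = -78/5 ≈ -15.600)
q³ - 8969 = (-78/5)³ - 8969 = -474552/125 - 8969 = -1595677/125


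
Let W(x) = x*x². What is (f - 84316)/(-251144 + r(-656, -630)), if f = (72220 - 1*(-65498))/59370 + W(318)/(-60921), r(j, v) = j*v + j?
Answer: -5682622805683/10815810097400 ≈ -0.52540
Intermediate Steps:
r(j, v) = j + j*v
W(x) = x³
f = -35199941103/66979255 (f = (72220 - 1*(-65498))/59370 + 318³/(-60921) = (72220 + 65498)*(1/59370) + 32157432*(-1/60921) = 137718*(1/59370) - 3573048/6769 = 22953/9895 - 3573048/6769 = -35199941103/66979255 ≈ -525.54)
(f - 84316)/(-251144 + r(-656, -630)) = (-35199941103/66979255 - 84316)/(-251144 - 656*(1 - 630)) = -5682622805683/(66979255*(-251144 - 656*(-629))) = -5682622805683/(66979255*(-251144 + 412624)) = -5682622805683/66979255/161480 = -5682622805683/66979255*1/161480 = -5682622805683/10815810097400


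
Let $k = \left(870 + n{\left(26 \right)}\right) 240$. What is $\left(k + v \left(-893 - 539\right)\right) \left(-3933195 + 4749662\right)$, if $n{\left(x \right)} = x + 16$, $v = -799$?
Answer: $1112883711416$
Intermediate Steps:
$n{\left(x \right)} = 16 + x$
$k = 218880$ ($k = \left(870 + \left(16 + 26\right)\right) 240 = \left(870 + 42\right) 240 = 912 \cdot 240 = 218880$)
$\left(k + v \left(-893 - 539\right)\right) \left(-3933195 + 4749662\right) = \left(218880 - 799 \left(-893 - 539\right)\right) \left(-3933195 + 4749662\right) = \left(218880 - -1144168\right) 816467 = \left(218880 + 1144168\right) 816467 = 1363048 \cdot 816467 = 1112883711416$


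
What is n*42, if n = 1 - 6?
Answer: -210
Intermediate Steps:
n = -5
n*42 = -5*42 = -210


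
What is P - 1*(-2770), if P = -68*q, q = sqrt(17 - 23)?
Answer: 2770 - 68*I*sqrt(6) ≈ 2770.0 - 166.57*I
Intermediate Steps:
q = I*sqrt(6) (q = sqrt(-6) = I*sqrt(6) ≈ 2.4495*I)
P = -68*I*sqrt(6) ≈ -166.57*I
P - 1*(-2770) = -68*I*sqrt(6) - 1*(-2770) = -68*I*sqrt(6) + 2770 = 2770 - 68*I*sqrt(6)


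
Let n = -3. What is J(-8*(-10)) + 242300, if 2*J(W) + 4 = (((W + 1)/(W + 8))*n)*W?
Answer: 2664063/11 ≈ 2.4219e+5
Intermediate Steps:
J(W) = -2 - 3*W*(1 + W)/(2*(8 + W)) (J(W) = -2 + ((((W + 1)/(W + 8))*(-3))*W)/2 = -2 + ((((1 + W)/(8 + W))*(-3))*W)/2 = -2 + ((-3*(1 + W)/(8 + W))*W)/2 = -2 + (-3*W*(1 + W)/(8 + W))/2 = -2 - 3*W*(1 + W)/(2*(8 + W)))
J(-8*(-10)) + 242300 = (-32 - (-56)*(-10) - 3*(-8*(-10))²)/(2*(8 - 8*(-10))) + 242300 = (-32 - 7*80 - 3*80²)/(2*(8 + 80)) + 242300 = (½)*(-32 - 560 - 3*6400)/88 + 242300 = (½)*(1/88)*(-32 - 560 - 19200) + 242300 = (½)*(1/88)*(-19792) + 242300 = -1237/11 + 242300 = 2664063/11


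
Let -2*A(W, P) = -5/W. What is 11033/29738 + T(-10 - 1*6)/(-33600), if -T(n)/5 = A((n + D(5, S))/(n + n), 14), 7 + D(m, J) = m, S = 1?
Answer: 8355817/22481928 ≈ 0.37167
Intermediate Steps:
D(m, J) = -7 + m
A(W, P) = 5/(2*W) (A(W, P) = -(-5)/(2*W) = 5/(2*W))
T(n) = -25*n/(-2 + n) (T(n) = -25/(2*((n + (-7 + 5))/(n + n))) = -25/(2*((n - 2)/((2*n)))) = -25/(2*((-2 + n)*(1/(2*n)))) = -25/(2*((-2 + n)/(2*n))) = -25*2*n/(-2 + n)/2 = -25*n/(-2 + n))
11033/29738 + T(-10 - 1*6)/(-33600) = 11033/29738 - 25*(-10 - 1*6)/(-2 + (-10 - 1*6))/(-33600) = 11033*(1/29738) - 25*(-10 - 6)/(-2 + (-10 - 6))*(-1/33600) = 11033/29738 - 25*(-16)/(-2 - 16)*(-1/33600) = 11033/29738 - 25*(-16)/(-18)*(-1/33600) = 11033/29738 - 25*(-16)*(-1/18)*(-1/33600) = 11033/29738 - 200/9*(-1/33600) = 11033/29738 + 1/1512 = 8355817/22481928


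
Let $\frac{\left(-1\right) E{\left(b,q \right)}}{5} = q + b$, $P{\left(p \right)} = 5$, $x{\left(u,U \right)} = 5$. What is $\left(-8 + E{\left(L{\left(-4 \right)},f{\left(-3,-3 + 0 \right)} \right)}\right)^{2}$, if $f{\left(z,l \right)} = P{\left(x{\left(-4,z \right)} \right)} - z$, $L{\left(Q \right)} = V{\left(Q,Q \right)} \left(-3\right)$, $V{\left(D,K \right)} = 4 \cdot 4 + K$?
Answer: $17424$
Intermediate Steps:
$V{\left(D,K \right)} = 16 + K$
$L{\left(Q \right)} = -48 - 3 Q$ ($L{\left(Q \right)} = \left(16 + Q\right) \left(-3\right) = -48 - 3 Q$)
$f{\left(z,l \right)} = 5 - z$
$E{\left(b,q \right)} = - 5 b - 5 q$ ($E{\left(b,q \right)} = - 5 \left(q + b\right) = - 5 \left(b + q\right) = - 5 b - 5 q$)
$\left(-8 + E{\left(L{\left(-4 \right)},f{\left(-3,-3 + 0 \right)} \right)}\right)^{2} = \left(-8 - \left(5 \left(-48 - -12\right) + 5 \left(5 - -3\right)\right)\right)^{2} = \left(-8 - \left(5 \left(-48 + 12\right) + 5 \left(5 + 3\right)\right)\right)^{2} = \left(-8 - -140\right)^{2} = \left(-8 + \left(180 - 40\right)\right)^{2} = \left(-8 + 140\right)^{2} = 132^{2} = 17424$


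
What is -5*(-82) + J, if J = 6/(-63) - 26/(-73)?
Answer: 628930/1533 ≈ 410.26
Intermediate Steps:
J = 400/1533 (J = 6*(-1/63) - 26*(-1/73) = -2/21 + 26/73 = 400/1533 ≈ 0.26093)
-5*(-82) + J = -5*(-82) + 400/1533 = 410 + 400/1533 = 628930/1533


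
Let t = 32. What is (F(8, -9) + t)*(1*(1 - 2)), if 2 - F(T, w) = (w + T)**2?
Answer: -33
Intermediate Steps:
F(T, w) = 2 - (T + w)**2 (F(T, w) = 2 - (w + T)**2 = 2 - (T + w)**2)
(F(8, -9) + t)*(1*(1 - 2)) = ((2 - (8 - 9)**2) + 32)*(1*(1 - 2)) = ((2 - 1*(-1)**2) + 32)*(1*(-1)) = ((2 - 1*1) + 32)*(-1) = ((2 - 1) + 32)*(-1) = (1 + 32)*(-1) = 33*(-1) = -33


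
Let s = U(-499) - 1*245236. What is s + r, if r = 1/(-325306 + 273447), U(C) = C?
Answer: -12743571366/51859 ≈ -2.4574e+5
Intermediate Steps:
s = -245735 (s = -499 - 1*245236 = -499 - 245236 = -245735)
r = -1/51859 (r = 1/(-51859) = -1/51859 ≈ -1.9283e-5)
s + r = -245735 - 1/51859 = -12743571366/51859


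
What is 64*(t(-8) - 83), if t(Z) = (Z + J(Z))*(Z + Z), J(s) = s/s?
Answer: 1856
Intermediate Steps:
J(s) = 1
t(Z) = 2*Z*(1 + Z) (t(Z) = (Z + 1)*(Z + Z) = (1 + Z)*(2*Z) = 2*Z*(1 + Z))
64*(t(-8) - 83) = 64*(2*(-8)*(1 - 8) - 83) = 64*(2*(-8)*(-7) - 83) = 64*(112 - 83) = 64*29 = 1856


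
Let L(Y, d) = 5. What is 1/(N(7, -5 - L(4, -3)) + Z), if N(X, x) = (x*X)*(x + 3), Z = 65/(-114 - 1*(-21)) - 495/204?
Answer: 6324/3078995 ≈ 0.0020539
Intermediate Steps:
Z = -19765/6324 (Z = 65/(-114 + 21) - 495*1/204 = 65/(-93) - 165/68 = 65*(-1/93) - 165/68 = -65/93 - 165/68 = -19765/6324 ≈ -3.1254)
N(X, x) = X*x*(3 + x) (N(X, x) = (X*x)*(3 + x) = X*x*(3 + x))
1/(N(7, -5 - L(4, -3)) + Z) = 1/(7*(-5 - 1*5)*(3 + (-5 - 1*5)) - 19765/6324) = 1/(7*(-5 - 5)*(3 + (-5 - 5)) - 19765/6324) = 1/(7*(-10)*(3 - 10) - 19765/6324) = 1/(7*(-10)*(-7) - 19765/6324) = 1/(490 - 19765/6324) = 1/(3078995/6324) = 6324/3078995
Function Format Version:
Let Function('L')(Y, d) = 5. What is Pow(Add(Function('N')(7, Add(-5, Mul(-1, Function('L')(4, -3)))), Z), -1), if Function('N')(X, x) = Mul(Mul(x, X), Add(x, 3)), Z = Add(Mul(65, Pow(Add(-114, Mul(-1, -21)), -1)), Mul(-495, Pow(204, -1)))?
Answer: Rational(6324, 3078995) ≈ 0.0020539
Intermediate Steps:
Z = Rational(-19765, 6324) (Z = Add(Mul(65, Pow(Add(-114, 21), -1)), Mul(-495, Rational(1, 204))) = Add(Mul(65, Pow(-93, -1)), Rational(-165, 68)) = Add(Mul(65, Rational(-1, 93)), Rational(-165, 68)) = Add(Rational(-65, 93), Rational(-165, 68)) = Rational(-19765, 6324) ≈ -3.1254)
Function('N')(X, x) = Mul(X, x, Add(3, x)) (Function('N')(X, x) = Mul(Mul(X, x), Add(3, x)) = Mul(X, x, Add(3, x)))
Pow(Add(Function('N')(7, Add(-5, Mul(-1, Function('L')(4, -3)))), Z), -1) = Pow(Add(Mul(7, Add(-5, Mul(-1, 5)), Add(3, Add(-5, Mul(-1, 5)))), Rational(-19765, 6324)), -1) = Pow(Add(Mul(7, Add(-5, -5), Add(3, Add(-5, -5))), Rational(-19765, 6324)), -1) = Pow(Add(Mul(7, -10, Add(3, -10)), Rational(-19765, 6324)), -1) = Pow(Add(Mul(7, -10, -7), Rational(-19765, 6324)), -1) = Pow(Add(490, Rational(-19765, 6324)), -1) = Pow(Rational(3078995, 6324), -1) = Rational(6324, 3078995)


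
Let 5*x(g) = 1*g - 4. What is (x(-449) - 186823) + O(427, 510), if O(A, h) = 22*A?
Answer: -887598/5 ≈ -1.7752e+5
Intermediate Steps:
x(g) = -⅘ + g/5 (x(g) = (1*g - 4)/5 = (g - 4)/5 = (-4 + g)/5 = -⅘ + g/5)
(x(-449) - 186823) + O(427, 510) = ((-⅘ + (⅕)*(-449)) - 186823) + 22*427 = ((-⅘ - 449/5) - 186823) + 9394 = (-453/5 - 186823) + 9394 = -934568/5 + 9394 = -887598/5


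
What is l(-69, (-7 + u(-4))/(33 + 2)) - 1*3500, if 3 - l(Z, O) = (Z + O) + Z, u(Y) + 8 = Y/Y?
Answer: -16793/5 ≈ -3358.6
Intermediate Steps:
u(Y) = -7 (u(Y) = -8 + Y/Y = -8 + 1 = -7)
l(Z, O) = 3 - O - 2*Z (l(Z, O) = 3 - ((Z + O) + Z) = 3 - ((O + Z) + Z) = 3 - (O + 2*Z) = 3 + (-O - 2*Z) = 3 - O - 2*Z)
l(-69, (-7 + u(-4))/(33 + 2)) - 1*3500 = (3 - (-7 - 7)/(33 + 2) - 2*(-69)) - 1*3500 = (3 - (-14)/35 + 138) - 3500 = (3 - 1*(-2/5) + 138) - 3500 = (3 + 2/5 + 138) - 3500 = 707/5 - 3500 = -16793/5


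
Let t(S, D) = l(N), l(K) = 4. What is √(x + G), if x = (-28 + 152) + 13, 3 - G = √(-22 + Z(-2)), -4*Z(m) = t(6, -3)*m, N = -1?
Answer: √(140 - 2*I*√5) ≈ 11.834 - 0.189*I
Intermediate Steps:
t(S, D) = 4
Z(m) = -m
G = 3 - 2*I*√5 (G = 3 - √(-22 - 1*(-2)) = 3 - √(-22 + 2) = 3 - √(-20) = 3 - 2*I*√5 ≈ 3.0 - 4.4721*I)
x = 137 (x = 124 + 13 = 137)
√(x + G) = √(137 + (3 - 2*I*√5)) = √(140 - 2*I*√5)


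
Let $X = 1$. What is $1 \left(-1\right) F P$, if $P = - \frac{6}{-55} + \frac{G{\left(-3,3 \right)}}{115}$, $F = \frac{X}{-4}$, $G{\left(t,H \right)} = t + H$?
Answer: $\frac{3}{110} \approx 0.027273$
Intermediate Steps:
$G{\left(t,H \right)} = H + t$
$F = - \frac{1}{4}$ ($F = 1 \frac{1}{-4} = 1 \left(- \frac{1}{4}\right) = - \frac{1}{4} \approx -0.25$)
$P = \frac{6}{55}$ ($P = - \frac{6}{-55} + \frac{3 - 3}{115} = \left(-6\right) \left(- \frac{1}{55}\right) + 0 \cdot \frac{1}{115} = \frac{6}{55} + 0 = \frac{6}{55} \approx 0.10909$)
$1 \left(-1\right) F P = 1 \left(-1\right) \left(- \frac{1}{4}\right) \frac{6}{55} = \left(-1\right) \left(- \frac{1}{4}\right) \frac{6}{55} = \frac{1}{4} \cdot \frac{6}{55} = \frac{3}{110}$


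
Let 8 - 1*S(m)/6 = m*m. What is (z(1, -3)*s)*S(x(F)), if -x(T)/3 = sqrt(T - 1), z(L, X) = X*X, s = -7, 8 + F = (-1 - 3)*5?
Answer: -101682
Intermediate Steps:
F = -28 (F = -8 + (-1 - 3)*5 = -8 - 4*5 = -8 - 20 = -28)
z(L, X) = X**2
x(T) = -3*sqrt(-1 + T) (x(T) = -3*sqrt(T - 1) = -3*sqrt(-1 + T))
S(m) = 48 - 6*m**2 (S(m) = 48 - 6*m*m = 48 - 6*m**2)
(z(1, -3)*s)*S(x(F)) = ((-3)**2*(-7))*(48 - 6*(-3*sqrt(-1 - 28))**2) = (9*(-7))*(48 - 6*(-3*I*sqrt(29))**2) = -63*(48 - 6*(-3*I*sqrt(29))**2) = -63*(48 - 6*(-261)) = -63*(48 + 1566) = -63*1614 = -101682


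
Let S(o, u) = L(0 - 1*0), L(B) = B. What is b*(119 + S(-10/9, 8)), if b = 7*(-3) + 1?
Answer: -2380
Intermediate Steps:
S(o, u) = 0 (S(o, u) = 0 - 1*0 = 0 + 0 = 0)
b = -20 (b = -21 + 1 = -20)
b*(119 + S(-10/9, 8)) = -20*(119 + 0) = -20*119 = -2380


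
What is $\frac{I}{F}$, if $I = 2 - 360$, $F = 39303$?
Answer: $- \frac{358}{39303} \approx -0.0091087$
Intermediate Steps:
$I = -358$ ($I = 2 - 360 = -358$)
$\frac{I}{F} = - \frac{358}{39303}$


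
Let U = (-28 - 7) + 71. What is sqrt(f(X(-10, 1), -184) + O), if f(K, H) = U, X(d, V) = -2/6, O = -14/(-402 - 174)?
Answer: 5*sqrt(830)/24 ≈ 6.0020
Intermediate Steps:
O = 7/288 (O = -14/(-576) = -14*(-1/576) = 7/288 ≈ 0.024306)
X(d, V) = -1/3 (X(d, V) = -2*1/6 = -1/3)
U = 36 (U = -35 + 71 = 36)
f(K, H) = 36
sqrt(f(X(-10, 1), -184) + O) = sqrt(36 + 7/288) = sqrt(10375/288) = 5*sqrt(830)/24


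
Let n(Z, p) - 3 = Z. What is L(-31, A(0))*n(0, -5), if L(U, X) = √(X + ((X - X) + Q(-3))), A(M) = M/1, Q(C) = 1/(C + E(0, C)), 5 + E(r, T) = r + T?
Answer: 3*I*√11/11 ≈ 0.90453*I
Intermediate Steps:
n(Z, p) = 3 + Z
E(r, T) = -5 + T + r (E(r, T) = -5 + (r + T) = -5 + (T + r) = -5 + T + r)
Q(C) = 1/(-5 + 2*C) (Q(C) = 1/(C + (-5 + C + 0)) = 1/(C + (-5 + C)) = 1/(-5 + 2*C))
A(M) = M (A(M) = M*1 = M)
L(U, X) = √(-1/11 + X) (L(U, X) = √(X + ((X - X) + 1/(-5 + 2*(-3)))) = √(X + (0 + 1/(-5 - 6))) = √(X + (0 + 1/(-11))) = √(X + (0 - 1/11)) = √(X - 1/11) = √(-1/11 + X))
L(-31, A(0))*n(0, -5) = (√(-11 + 121*0)/11)*(3 + 0) = (√(-11 + 0)/11)*3 = (√(-11)/11)*3 = ((I*√11)/11)*3 = (I*√11/11)*3 = 3*I*√11/11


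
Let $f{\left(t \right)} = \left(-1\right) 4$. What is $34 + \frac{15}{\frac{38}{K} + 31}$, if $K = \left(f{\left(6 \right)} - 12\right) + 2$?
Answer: $\frac{2279}{66} \approx 34.53$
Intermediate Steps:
$f{\left(t \right)} = -4$
$K = -14$ ($K = \left(-4 - 12\right) + 2 = -16 + 2 = -14$)
$34 + \frac{15}{\frac{38}{K} + 31} = 34 + \frac{15}{\frac{38}{-14} + 31} = 34 + \frac{15}{38 \left(- \frac{1}{14}\right) + 31} = 34 + \frac{15}{- \frac{19}{7} + 31} = 34 + \frac{15}{\frac{198}{7}} = 34 + 15 \cdot \frac{7}{198} = 34 + \frac{35}{66} = \frac{2279}{66}$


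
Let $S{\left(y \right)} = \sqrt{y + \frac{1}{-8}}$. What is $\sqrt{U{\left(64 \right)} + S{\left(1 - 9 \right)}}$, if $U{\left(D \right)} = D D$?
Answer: $\frac{\sqrt{16384 + i \sqrt{130}}}{2} \approx 64.0 + 0.022269 i$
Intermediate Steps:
$S{\left(y \right)} = \sqrt{- \frac{1}{8} + y}$ ($S{\left(y \right)} = \sqrt{y - \frac{1}{8}} = \sqrt{- \frac{1}{8} + y}$)
$U{\left(D \right)} = D^{2}$
$\sqrt{U{\left(64 \right)} + S{\left(1 - 9 \right)}} = \sqrt{64^{2} + \frac{\sqrt{-2 + 16 \left(1 - 9\right)}}{4}} = \sqrt{4096 + \frac{\sqrt{-2 + 16 \left(1 - 9\right)}}{4}} = \sqrt{4096 + \frac{\sqrt{-2 + 16 \left(-8\right)}}{4}} = \sqrt{4096 + \frac{\sqrt{-2 - 128}}{4}} = \sqrt{4096 + \frac{\sqrt{-130}}{4}} = \sqrt{4096 + \frac{i \sqrt{130}}{4}}$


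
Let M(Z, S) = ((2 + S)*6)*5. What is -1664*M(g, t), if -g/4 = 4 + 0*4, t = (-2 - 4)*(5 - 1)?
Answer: 1098240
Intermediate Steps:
t = -24 (t = -6*4 = -24)
g = -16 (g = -4*(4 + 0*4) = -4*(4 + 0) = -4*4 = -16)
M(Z, S) = 60 + 30*S (M(Z, S) = (12 + 6*S)*5 = 60 + 30*S)
-1664*M(g, t) = -1664*(60 + 30*(-24)) = -1664*(60 - 720) = -1664*(-660) = -128*(-8580) = 1098240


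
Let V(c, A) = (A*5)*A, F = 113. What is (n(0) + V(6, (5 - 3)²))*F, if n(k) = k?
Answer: 9040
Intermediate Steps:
V(c, A) = 5*A² (V(c, A) = (5*A)*A = 5*A²)
(n(0) + V(6, (5 - 3)²))*F = (0 + 5*((5 - 3)²)²)*113 = (0 + 5*(2²)²)*113 = (0 + 5*4²)*113 = (0 + 5*16)*113 = (0 + 80)*113 = 80*113 = 9040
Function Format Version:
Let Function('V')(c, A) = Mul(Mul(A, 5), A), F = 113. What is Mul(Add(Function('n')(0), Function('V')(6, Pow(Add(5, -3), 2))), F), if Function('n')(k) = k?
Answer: 9040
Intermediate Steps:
Function('V')(c, A) = Mul(5, Pow(A, 2)) (Function('V')(c, A) = Mul(Mul(5, A), A) = Mul(5, Pow(A, 2)))
Mul(Add(Function('n')(0), Function('V')(6, Pow(Add(5, -3), 2))), F) = Mul(Add(0, Mul(5, Pow(Pow(Add(5, -3), 2), 2))), 113) = Mul(Add(0, Mul(5, Pow(Pow(2, 2), 2))), 113) = Mul(Add(0, Mul(5, Pow(4, 2))), 113) = Mul(Add(0, Mul(5, 16)), 113) = Mul(Add(0, 80), 113) = Mul(80, 113) = 9040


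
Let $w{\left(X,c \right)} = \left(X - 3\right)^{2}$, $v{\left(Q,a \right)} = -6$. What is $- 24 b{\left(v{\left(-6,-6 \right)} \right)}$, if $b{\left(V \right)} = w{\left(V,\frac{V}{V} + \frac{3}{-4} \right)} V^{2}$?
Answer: $-69984$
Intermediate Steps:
$w{\left(X,c \right)} = \left(-3 + X\right)^{2}$
$b{\left(V \right)} = V^{2} \left(-3 + V\right)^{2}$ ($b{\left(V \right)} = \left(-3 + V\right)^{2} V^{2} = V^{2} \left(-3 + V\right)^{2}$)
$- 24 b{\left(v{\left(-6,-6 \right)} \right)} = - 24 \left(-6\right)^{2} \left(-3 - 6\right)^{2} = - 24 \cdot 36 \left(-9\right)^{2} = - 24 \cdot 36 \cdot 81 = \left(-24\right) 2916 = -69984$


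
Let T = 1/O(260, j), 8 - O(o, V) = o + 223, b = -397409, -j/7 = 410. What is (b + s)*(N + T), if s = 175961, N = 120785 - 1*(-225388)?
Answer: -36413176067952/475 ≈ -7.6659e+10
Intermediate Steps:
j = -2870 (j = -7*410 = -2870)
O(o, V) = -215 - o (O(o, V) = 8 - (o + 223) = 8 - (223 + o) = 8 + (-223 - o) = -215 - o)
N = 346173 (N = 120785 + 225388 = 346173)
T = -1/475 (T = 1/(-215 - 1*260) = 1/(-215 - 260) = 1/(-475) = -1/475 ≈ -0.0021053)
(b + s)*(N + T) = (-397409 + 175961)*(346173 - 1/475) = -221448*164432174/475 = -36413176067952/475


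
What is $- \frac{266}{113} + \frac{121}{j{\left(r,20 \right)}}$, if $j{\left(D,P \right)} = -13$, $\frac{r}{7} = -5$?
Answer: $- \frac{17131}{1469} \approx -11.662$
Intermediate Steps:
$r = -35$ ($r = 7 \left(-5\right) = -35$)
$- \frac{266}{113} + \frac{121}{j{\left(r,20 \right)}} = - \frac{266}{113} + \frac{121}{-13} = \left(-266\right) \frac{1}{113} + 121 \left(- \frac{1}{13}\right) = - \frac{266}{113} - \frac{121}{13} = - \frac{17131}{1469}$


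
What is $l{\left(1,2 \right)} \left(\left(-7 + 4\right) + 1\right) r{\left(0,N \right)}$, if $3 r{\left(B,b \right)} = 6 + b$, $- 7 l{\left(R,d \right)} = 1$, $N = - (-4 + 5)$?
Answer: $\frac{10}{21} \approx 0.47619$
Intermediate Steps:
$N = -1$ ($N = \left(-1\right) 1 = -1$)
$l{\left(R,d \right)} = - \frac{1}{7}$ ($l{\left(R,d \right)} = \left(- \frac{1}{7}\right) 1 = - \frac{1}{7}$)
$r{\left(B,b \right)} = 2 + \frac{b}{3}$ ($r{\left(B,b \right)} = \frac{6 + b}{3} = 2 + \frac{b}{3}$)
$l{\left(1,2 \right)} \left(\left(-7 + 4\right) + 1\right) r{\left(0,N \right)} = - \frac{\left(-7 + 4\right) + 1}{7} \left(2 + \frac{1}{3} \left(-1\right)\right) = - \frac{-3 + 1}{7} \left(2 - \frac{1}{3}\right) = \left(- \frac{1}{7}\right) \left(-2\right) \frac{5}{3} = \frac{2}{7} \cdot \frac{5}{3} = \frac{10}{21}$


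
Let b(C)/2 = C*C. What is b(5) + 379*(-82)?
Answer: -31028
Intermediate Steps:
b(C) = 2*C² (b(C) = 2*(C*C) = 2*C²)
b(5) + 379*(-82) = 2*5² + 379*(-82) = 2*25 - 31078 = 50 - 31078 = -31028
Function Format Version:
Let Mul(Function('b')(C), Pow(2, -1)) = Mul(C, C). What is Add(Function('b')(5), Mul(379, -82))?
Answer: -31028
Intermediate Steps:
Function('b')(C) = Mul(2, Pow(C, 2)) (Function('b')(C) = Mul(2, Mul(C, C)) = Mul(2, Pow(C, 2)))
Add(Function('b')(5), Mul(379, -82)) = Add(Mul(2, Pow(5, 2)), Mul(379, -82)) = Add(Mul(2, 25), -31078) = Add(50, -31078) = -31028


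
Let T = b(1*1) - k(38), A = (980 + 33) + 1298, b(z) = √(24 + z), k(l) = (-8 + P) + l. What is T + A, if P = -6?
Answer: 2292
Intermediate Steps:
k(l) = -14 + l (k(l) = (-8 - 6) + l = -14 + l)
A = 2311 (A = 1013 + 1298 = 2311)
T = -19 (T = √(24 + 1*1) - (-14 + 38) = √(24 + 1) - 1*24 = √25 - 24 = 5 - 24 = -19)
T + A = -19 + 2311 = 2292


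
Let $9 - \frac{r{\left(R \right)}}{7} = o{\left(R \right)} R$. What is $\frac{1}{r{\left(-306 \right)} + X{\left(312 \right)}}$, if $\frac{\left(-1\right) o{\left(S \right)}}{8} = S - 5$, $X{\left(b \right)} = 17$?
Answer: $\frac{1}{5329376} \approx 1.8764 \cdot 10^{-7}$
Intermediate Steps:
$o{\left(S \right)} = 40 - 8 S$ ($o{\left(S \right)} = - 8 \left(S - 5\right) = - 8 \left(-5 + S\right) = 40 - 8 S$)
$r{\left(R \right)} = 63 - 7 R \left(40 - 8 R\right)$ ($r{\left(R \right)} = 63 - 7 \left(40 - 8 R\right) R = 63 - 7 R \left(40 - 8 R\right)$)
$\frac{1}{r{\left(-306 \right)} + X{\left(312 \right)}} = \frac{1}{\left(63 + 56 \left(-306\right) \left(-5 - 306\right)\right) + 17} = \frac{1}{\left(63 + 56 \left(-306\right) \left(-311\right)\right) + 17} = \frac{1}{\left(63 + 5329296\right) + 17} = \frac{1}{5329359 + 17} = \frac{1}{5329376}$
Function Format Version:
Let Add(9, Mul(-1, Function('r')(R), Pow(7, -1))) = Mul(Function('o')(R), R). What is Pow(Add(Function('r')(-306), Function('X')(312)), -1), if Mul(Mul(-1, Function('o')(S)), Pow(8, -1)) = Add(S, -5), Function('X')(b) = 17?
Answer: Rational(1, 5329376) ≈ 1.8764e-7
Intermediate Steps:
Function('o')(S) = Add(40, Mul(-8, S)) (Function('o')(S) = Mul(-8, Add(S, -5)) = Mul(-8, Add(-5, S)) = Add(40, Mul(-8, S)))
Function('r')(R) = Add(63, Mul(-7, R, Add(40, Mul(-8, R)))) (Function('r')(R) = Add(63, Mul(-7, Mul(Add(40, Mul(-8, R)), R))) = Add(63, Mul(-7, Mul(R, Add(40, Mul(-8, R))))) = Add(63, Mul(-7, R, Add(40, Mul(-8, R)))))
Pow(Add(Function('r')(-306), Function('X')(312)), -1) = Pow(Add(Add(63, Mul(56, -306, Add(-5, -306))), 17), -1) = Pow(Add(Add(63, Mul(56, -306, -311)), 17), -1) = Pow(Add(Add(63, 5329296), 17), -1) = Pow(Add(5329359, 17), -1) = Pow(5329376, -1) = Rational(1, 5329376)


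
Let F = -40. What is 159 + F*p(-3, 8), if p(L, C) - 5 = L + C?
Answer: -241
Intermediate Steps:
p(L, C) = 5 + C + L (p(L, C) = 5 + (L + C) = 5 + (C + L) = 5 + C + L)
159 + F*p(-3, 8) = 159 - 40*(5 + 8 - 3) = 159 - 40*10 = 159 - 400 = -241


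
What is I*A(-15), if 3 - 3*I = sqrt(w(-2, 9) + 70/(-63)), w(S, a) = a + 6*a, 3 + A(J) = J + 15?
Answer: -3 + sqrt(557)/3 ≈ 4.8670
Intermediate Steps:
A(J) = 12 + J (A(J) = -3 + (J + 15) = -3 + (15 + J) = 12 + J)
w(S, a) = 7*a
I = 1 - sqrt(557)/9 (I = 1 - sqrt(7*9 + 70/(-63))/3 = 1 - sqrt(63 + 70*(-1/63))/3 = 1 - sqrt(63 - 10/9)/3 = 1 - sqrt(557)/9 ≈ -1.6223)
I*A(-15) = (1 - sqrt(557)/9)*(12 - 15) = (1 - sqrt(557)/9)*(-3) = -3 + sqrt(557)/3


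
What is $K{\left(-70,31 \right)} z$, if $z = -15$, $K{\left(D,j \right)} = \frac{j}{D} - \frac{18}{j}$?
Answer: $\frac{6663}{434} \approx 15.353$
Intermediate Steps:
$K{\left(D,j \right)} = - \frac{18}{j} + \frac{j}{D}$
$K{\left(-70,31 \right)} z = \left(- \frac{18}{31} + \frac{31}{-70}\right) \left(-15\right) = \left(\left(-18\right) \frac{1}{31} + 31 \left(- \frac{1}{70}\right)\right) \left(-15\right) = \left(- \frac{18}{31} - \frac{31}{70}\right) \left(-15\right) = \left(- \frac{2221}{2170}\right) \left(-15\right) = \frac{6663}{434}$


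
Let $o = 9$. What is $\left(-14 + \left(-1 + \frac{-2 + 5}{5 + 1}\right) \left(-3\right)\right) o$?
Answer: $- \frac{225}{2} \approx -112.5$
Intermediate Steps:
$\left(-14 + \left(-1 + \frac{-2 + 5}{5 + 1}\right) \left(-3\right)\right) o = \left(-14 + \left(-1 + \frac{-2 + 5}{5 + 1}\right) \left(-3\right)\right) 9 = \left(-14 + \left(-1 + \frac{3}{6}\right) \left(-3\right)\right) 9 = \left(-14 + \left(-1 + 3 \cdot \frac{1}{6}\right) \left(-3\right)\right) 9 = \left(-14 + \left(-1 + \frac{1}{2}\right) \left(-3\right)\right) 9 = \left(-14 - - \frac{3}{2}\right) 9 = \left(-14 + \frac{3}{2}\right) 9 = \left(- \frac{25}{2}\right) 9 = - \frac{225}{2}$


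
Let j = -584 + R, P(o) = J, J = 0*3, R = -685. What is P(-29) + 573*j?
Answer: -727137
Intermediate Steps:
J = 0
P(o) = 0
j = -1269 (j = -584 - 685 = -1269)
P(-29) + 573*j = 0 + 573*(-1269) = 0 - 727137 = -727137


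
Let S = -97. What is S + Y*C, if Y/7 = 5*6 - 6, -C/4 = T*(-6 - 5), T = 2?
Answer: 14687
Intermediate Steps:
C = 88 (C = -8*(-6 - 5) = -8*(-11) = -4*(-22) = 88)
Y = 168 (Y = 7*(5*6 - 6) = 7*(30 - 6) = 7*24 = 168)
S + Y*C = -97 + 168*88 = -97 + 14784 = 14687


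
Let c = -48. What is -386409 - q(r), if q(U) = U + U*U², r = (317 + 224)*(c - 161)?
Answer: 1445541797034169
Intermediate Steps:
r = -113069 (r = (317 + 224)*(-48 - 161) = 541*(-209) = -113069)
q(U) = U + U³
-386409 - q(r) = -386409 - (-113069 + (-113069)³) = -386409 - (-113069 - 1445541797307509) = -386409 - 1*(-1445541797420578) = -386409 + 1445541797420578 = 1445541797034169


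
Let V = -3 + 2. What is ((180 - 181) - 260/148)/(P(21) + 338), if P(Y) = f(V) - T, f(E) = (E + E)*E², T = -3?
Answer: -34/4181 ≈ -0.0081320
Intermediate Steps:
V = -1
f(E) = 2*E³ (f(E) = (2*E)*E² = 2*E³)
P(Y) = 1 (P(Y) = 2*(-1)³ - 1*(-3) = 2*(-1) + 3 = -2 + 3 = 1)
((180 - 181) - 260/148)/(P(21) + 338) = ((180 - 181) - 260/148)/(1 + 338) = (-1 - 260*1/148)/339 = (-1 - 65/37)*(1/339) = -102/37*1/339 = -34/4181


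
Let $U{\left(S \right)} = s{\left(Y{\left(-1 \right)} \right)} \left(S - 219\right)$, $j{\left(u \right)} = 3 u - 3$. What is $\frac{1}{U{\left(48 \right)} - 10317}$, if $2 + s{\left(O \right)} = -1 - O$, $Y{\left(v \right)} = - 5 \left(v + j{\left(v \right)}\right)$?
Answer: $- \frac{1}{3819} \approx -0.00026185$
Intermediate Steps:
$j{\left(u \right)} = -3 + 3 u$
$Y{\left(v \right)} = 15 - 20 v$ ($Y{\left(v \right)} = - 5 \left(v + \left(-3 + 3 v\right)\right) = - 5 \left(-3 + 4 v\right) = 15 - 20 v$)
$s{\left(O \right)} = -3 - O$ ($s{\left(O \right)} = -2 - \left(1 + O\right) = -3 - O$)
$U{\left(S \right)} = 8322 - 38 S$ ($U{\left(S \right)} = \left(-3 - \left(15 - -20\right)\right) \left(S - 219\right) = \left(-3 - \left(15 + 20\right)\right) \left(-219 + S\right) = \left(-3 - 35\right) \left(-219 + S\right) = - 38 \left(-219 + S\right) = 8322 - 38 S$)
$\frac{1}{U{\left(48 \right)} - 10317} = \frac{1}{\left(8322 - 1824\right) - 10317} = \frac{1}{6498 - 10317} = \frac{1}{-3819} = - \frac{1}{3819}$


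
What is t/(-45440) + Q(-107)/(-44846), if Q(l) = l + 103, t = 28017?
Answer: -628134311/1018901120 ≈ -0.61648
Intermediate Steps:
Q(l) = 103 + l
t/(-45440) + Q(-107)/(-44846) = 28017/(-45440) + (103 - 107)/(-44846) = 28017*(-1/45440) - 4*(-1/44846) = -28017/45440 + 2/22423 = -628134311/1018901120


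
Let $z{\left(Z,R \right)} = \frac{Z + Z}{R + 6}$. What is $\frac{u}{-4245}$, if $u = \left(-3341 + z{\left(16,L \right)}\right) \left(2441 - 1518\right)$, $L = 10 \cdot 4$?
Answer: $\frac{23637107}{32545} \approx 726.29$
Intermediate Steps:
$L = 40$
$z{\left(Z,R \right)} = \frac{2 Z}{6 + R}$
$u = - \frac{70911321}{23}$ ($u = \left(-3341 + 2 \cdot 16 \frac{1}{6 + 40}\right) \left(2441 - 1518\right) = \left(-3341 + 2 \cdot 16 \cdot \frac{1}{46}\right) 923 = \left(-3341 + \frac{16}{23}\right) 923 = \left(- \frac{76827}{23}\right) 923 = - \frac{70911321}{23} \approx -3.0831 \cdot 10^{6}$)
$\frac{u}{-4245} = - \frac{70911321}{23 \left(-4245\right)} = \left(- \frac{70911321}{23}\right) \left(- \frac{1}{4245}\right) = \frac{23637107}{32545}$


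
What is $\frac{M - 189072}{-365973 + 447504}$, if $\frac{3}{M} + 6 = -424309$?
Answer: $- \frac{26742028561}{11531608755} \approx -2.319$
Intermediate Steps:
$M = - \frac{3}{424315}$ ($M = \frac{3}{-6 - 424309} = \frac{3}{-424315} = 3 \left(- \frac{1}{424315}\right) = - \frac{3}{424315} \approx -7.0702 \cdot 10^{-6}$)
$\frac{M - 189072}{-365973 + 447504} = \frac{- \frac{3}{424315} - 189072}{-365973 + 447504} = - \frac{80226085683}{424315 \cdot 81531} = \left(- \frac{80226085683}{424315}\right) \frac{1}{81531} = - \frac{26742028561}{11531608755}$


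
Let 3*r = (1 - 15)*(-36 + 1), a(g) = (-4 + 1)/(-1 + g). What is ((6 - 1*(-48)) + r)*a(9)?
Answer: -163/2 ≈ -81.500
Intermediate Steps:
a(g) = -3/(-1 + g)
r = 490/3 (r = ((1 - 15)*(-36 + 1))/3 = (-14*(-35))/3 = (⅓)*490 = 490/3 ≈ 163.33)
((6 - 1*(-48)) + r)*a(9) = ((6 - 1*(-48)) + 490/3)*(-3/(-1 + 9)) = ((6 + 48) + 490/3)*(-3/8) = (54 + 490/3)*(-3*⅛) = (652/3)*(-3/8) = -163/2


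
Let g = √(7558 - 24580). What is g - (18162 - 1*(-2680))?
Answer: -20842 + I*√17022 ≈ -20842.0 + 130.47*I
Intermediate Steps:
g = I*√17022 (g = √(-17022) = I*√17022 ≈ 130.47*I)
g - (18162 - 1*(-2680)) = I*√17022 - (18162 - 1*(-2680)) = I*√17022 - (18162 + 2680) = I*√17022 - 1*20842 = I*√17022 - 20842 = -20842 + I*√17022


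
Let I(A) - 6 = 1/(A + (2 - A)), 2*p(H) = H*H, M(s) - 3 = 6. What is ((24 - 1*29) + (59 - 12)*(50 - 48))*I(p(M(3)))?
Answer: 1157/2 ≈ 578.50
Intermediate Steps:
M(s) = 9 (M(s) = 3 + 6 = 9)
p(H) = H²/2 (p(H) = (H*H)/2 = H²/2)
I(A) = 13/2 (I(A) = 6 + 1/(A + (2 - A)) = 6 + 1/2 = 6 + ½ = 13/2)
((24 - 1*29) + (59 - 12)*(50 - 48))*I(p(M(3))) = ((24 - 1*29) + (59 - 12)*(50 - 48))*(13/2) = ((24 - 29) + 47*2)*(13/2) = (-5 + 94)*(13/2) = 89*(13/2) = 1157/2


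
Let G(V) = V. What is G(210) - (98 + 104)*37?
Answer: -7264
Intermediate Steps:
G(210) - (98 + 104)*37 = 210 - (98 + 104)*37 = 210 - 202*37 = 210 - 1*7474 = 210 - 7474 = -7264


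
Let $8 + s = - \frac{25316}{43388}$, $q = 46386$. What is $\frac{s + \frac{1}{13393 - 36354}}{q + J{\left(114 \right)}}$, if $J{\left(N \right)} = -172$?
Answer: $- \frac{1068897376}{5754982443469} \approx -0.00018573$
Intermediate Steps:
$s = - \frac{93105}{10847}$ ($s = -8 - \frac{25316}{43388} = -8 - \frac{6329}{10847} = - \frac{93105}{10847} \approx -8.5835$)
$\frac{s + \frac{1}{13393 - 36354}}{q + J{\left(114 \right)}} = \frac{- \frac{93105}{10847} + \frac{1}{13393 - 36354}}{46386 - 172} = \frac{- \frac{93105}{10847} + \frac{1}{-22961}}{46214} = \left(- \frac{93105}{10847} - \frac{1}{22961}\right) \frac{1}{46214} = \left(- \frac{2137794752}{249057967}\right) \frac{1}{46214} = - \frac{1068897376}{5754982443469}$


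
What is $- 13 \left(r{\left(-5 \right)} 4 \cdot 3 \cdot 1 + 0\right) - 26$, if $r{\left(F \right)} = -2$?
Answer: $286$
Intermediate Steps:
$- 13 \left(r{\left(-5 \right)} 4 \cdot 3 \cdot 1 + 0\right) - 26 = - 13 \left(- 2 \cdot 4 \cdot 3 \cdot 1 + 0\right) - 26 = - 13 \left(- 2 \cdot 12 \cdot 1 + 0\right) - 26 = - 13 \left(\left(-2\right) 12 + 0\right) - 26 = - 13 \left(-24 + 0\right) - 26 = \left(-13\right) \left(-24\right) - 26 = 312 - 26 = 286$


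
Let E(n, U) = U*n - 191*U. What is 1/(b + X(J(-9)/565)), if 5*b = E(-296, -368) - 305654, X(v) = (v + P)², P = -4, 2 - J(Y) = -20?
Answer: -319225/8067425466 ≈ -3.9570e-5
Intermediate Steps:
J(Y) = 22 (J(Y) = 2 - 1*(-20) = 2 + 20 = 22)
E(n, U) = -191*U + U*n
X(v) = (-4 + v)² (X(v) = (v - 4)² = (-4 + v)²)
b = -126438/5 (b = (-368*(-191 - 296) - 305654)/5 = (-368*(-487) - 305654)/5 = (179216 - 305654)/5 = (⅕)*(-126438) = -126438/5 ≈ -25288.)
1/(b + X(J(-9)/565)) = 1/(-126438/5 + (-4 + 22/565)²) = 1/(-126438/5 + (-2238/565)²) = 1/(-126438/5 + 5008644/319225) = 1/(-8067425466/319225) = -319225/8067425466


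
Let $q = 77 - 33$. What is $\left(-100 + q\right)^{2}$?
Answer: $3136$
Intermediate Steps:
$q = 44$
$\left(-100 + q\right)^{2} = \left(-100 + 44\right)^{2} = \left(-56\right)^{2} = 3136$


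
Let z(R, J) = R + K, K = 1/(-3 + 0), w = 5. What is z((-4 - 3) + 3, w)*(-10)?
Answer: 130/3 ≈ 43.333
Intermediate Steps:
K = -⅓ (K = 1/(-3) = -⅓ ≈ -0.33333)
z(R, J) = -⅓ + R (z(R, J) = R - ⅓ = -⅓ + R)
z((-4 - 3) + 3, w)*(-10) = (-⅓ + ((-4 - 3) + 3))*(-10) = (-⅓ + (-7 + 3))*(-10) = (-⅓ - 4)*(-10) = -13/3*(-10) = 130/3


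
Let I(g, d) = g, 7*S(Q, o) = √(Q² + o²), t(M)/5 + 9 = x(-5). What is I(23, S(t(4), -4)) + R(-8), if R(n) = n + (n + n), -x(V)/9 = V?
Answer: -1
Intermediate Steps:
x(V) = -9*V
t(M) = 180 (t(M) = -45 + 5*(-9*(-5)) = -45 + 5*45 = -45 + 225 = 180)
S(Q, o) = √(Q² + o²)/7
R(n) = 3*n (R(n) = n + 2*n = 3*n)
I(23, S(t(4), -4)) + R(-8) = 23 + 3*(-8) = 23 - 24 = -1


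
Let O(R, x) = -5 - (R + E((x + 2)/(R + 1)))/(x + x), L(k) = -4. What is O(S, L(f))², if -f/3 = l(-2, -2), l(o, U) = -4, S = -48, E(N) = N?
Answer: 4272489/35344 ≈ 120.88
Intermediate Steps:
f = 12 (f = -3*(-4) = 12)
O(R, x) = -5 - (R + (2 + x)/(1 + R))/(2*x) (O(R, x) = -5 - (R + (x + 2)/(R + 1))/(x + x) = -5 - (R + (2 + x)/(1 + R))/(2*x))
O(S, L(f))² = ((½)*(-2 - 1*(-4) - (1 - 48)*(-48 + 10*(-4)))/(-4*(1 - 48)))² = ((½)*(-¼)*(-2 + 4 - 1*(-47)*(-48 - 40))/(-47))² = ((½)*(-¼)*(-1/47)*(-2 + 4 - 1*(-47)*(-88)))² = ((½)*(-¼)*(-1/47)*(-2 + 4 - 4136))² = ((½)*(-¼)*(-1/47)*(-4134))² = (-2067/188)² = 4272489/35344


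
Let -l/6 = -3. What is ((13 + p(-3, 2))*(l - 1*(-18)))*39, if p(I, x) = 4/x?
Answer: 21060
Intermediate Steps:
l = 18 (l = -6*(-3) = 18)
((13 + p(-3, 2))*(l - 1*(-18)))*39 = ((13 + 4/2)*(18 - 1*(-18)))*39 = ((13 + 4*(½))*(18 + 18))*39 = ((13 + 2)*36)*39 = (15*36)*39 = 540*39 = 21060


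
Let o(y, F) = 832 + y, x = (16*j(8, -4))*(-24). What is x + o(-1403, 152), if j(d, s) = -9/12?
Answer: -283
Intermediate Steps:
j(d, s) = -¾ (j(d, s) = -9*1/12 = -¾)
x = 288 (x = (16*(-¾))*(-24) = -12*(-24) = 288)
x + o(-1403, 152) = 288 + (832 - 1403) = 288 - 571 = -283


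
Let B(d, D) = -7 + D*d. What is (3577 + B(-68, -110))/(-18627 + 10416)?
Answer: -650/483 ≈ -1.3458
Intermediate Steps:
(3577 + B(-68, -110))/(-18627 + 10416) = (3577 + (-7 - 110*(-68)))/(-18627 + 10416) = (3577 + (-7 + 7480))/(-8211) = (3577 + 7473)*(-1/8211) = 11050*(-1/8211) = -650/483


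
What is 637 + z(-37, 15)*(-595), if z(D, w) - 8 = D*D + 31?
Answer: -837123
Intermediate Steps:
z(D, w) = 39 + D² (z(D, w) = 8 + (D*D + 31) = 8 + (D² + 31) = 8 + (31 + D²) = 39 + D²)
637 + z(-37, 15)*(-595) = 637 + (39 + (-37)²)*(-595) = 637 + (39 + 1369)*(-595) = 637 + 1408*(-595) = 637 - 837760 = -837123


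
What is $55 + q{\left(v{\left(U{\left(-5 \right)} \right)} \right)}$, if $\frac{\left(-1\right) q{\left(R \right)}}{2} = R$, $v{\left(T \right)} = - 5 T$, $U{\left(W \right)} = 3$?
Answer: $85$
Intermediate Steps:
$q{\left(R \right)} = - 2 R$
$55 + q{\left(v{\left(U{\left(-5 \right)} \right)} \right)} = 55 - 2 \left(\left(-5\right) 3\right) = 55 - -30 = 55 + 30 = 85$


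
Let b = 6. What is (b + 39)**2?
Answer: 2025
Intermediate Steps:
(b + 39)**2 = (6 + 39)**2 = 45**2 = 2025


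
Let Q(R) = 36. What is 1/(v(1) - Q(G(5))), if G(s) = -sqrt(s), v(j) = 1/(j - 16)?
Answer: -15/541 ≈ -0.027726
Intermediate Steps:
v(j) = 1/(-16 + j)
1/(v(1) - Q(G(5))) = 1/(1/(-16 + 1) - 1*36) = 1/(1/(-15) - 36) = 1/(-1/15 - 36) = 1/(-541/15) = -15/541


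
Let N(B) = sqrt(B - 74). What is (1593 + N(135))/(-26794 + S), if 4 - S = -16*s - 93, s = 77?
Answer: -1593/25465 - sqrt(61)/25465 ≈ -0.062863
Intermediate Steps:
S = 1329 (S = 4 - (-16*77 - 93) = 4 - (-1232 - 93) = 4 - 1*(-1325) = 4 + 1325 = 1329)
N(B) = sqrt(-74 + B)
(1593 + N(135))/(-26794 + S) = (1593 + sqrt(-74 + 135))/(-26794 + 1329) = (1593 + sqrt(61))/(-25465) = (1593 + sqrt(61))*(-1/25465) = -1593/25465 - sqrt(61)/25465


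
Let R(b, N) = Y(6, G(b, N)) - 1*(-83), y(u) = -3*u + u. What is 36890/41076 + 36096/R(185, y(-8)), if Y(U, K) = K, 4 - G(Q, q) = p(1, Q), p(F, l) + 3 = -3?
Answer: 35383573/90954 ≈ 389.03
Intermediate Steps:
y(u) = -2*u
p(F, l) = -6 (p(F, l) = -3 - 3 = -6)
G(Q, q) = 10 (G(Q, q) = 4 - 1*(-6) = 4 + 6 = 10)
R(b, N) = 93 (R(b, N) = 10 - 1*(-83) = 10 + 83 = 93)
36890/41076 + 36096/R(185, y(-8)) = 36890/41076 + 36096/93 = 36890*(1/41076) + 36096*(1/93) = 2635/2934 + 12032/31 = 35383573/90954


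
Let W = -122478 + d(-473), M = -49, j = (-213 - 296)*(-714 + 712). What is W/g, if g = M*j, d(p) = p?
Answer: 122951/49882 ≈ 2.4648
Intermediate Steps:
j = 1018 (j = -509*(-2) = 1018)
g = -49882 (g = -49*1018 = -49882)
W = -122951 (W = -122478 - 473 = -122951)
W/g = -122951/(-49882) = -122951*(-1/49882) = 122951/49882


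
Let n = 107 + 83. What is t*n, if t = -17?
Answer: -3230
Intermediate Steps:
n = 190
t*n = -17*190 = -3230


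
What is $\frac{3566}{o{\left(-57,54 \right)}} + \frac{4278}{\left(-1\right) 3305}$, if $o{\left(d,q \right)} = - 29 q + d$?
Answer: $- \frac{18728824}{5364015} \approx -3.4916$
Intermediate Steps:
$o{\left(d,q \right)} = d - 29 q$
$\frac{3566}{o{\left(-57,54 \right)}} + \frac{4278}{\left(-1\right) 3305} = \frac{3566}{-57 - 1566} + \frac{4278}{\left(-1\right) 3305} = \frac{3566}{-57 - 1566} + \frac{4278}{-3305} = \frac{3566}{-1623} + 4278 \left(- \frac{1}{3305}\right) = 3566 \left(- \frac{1}{1623}\right) - \frac{4278}{3305} = - \frac{3566}{1623} - \frac{4278}{3305} = - \frac{18728824}{5364015}$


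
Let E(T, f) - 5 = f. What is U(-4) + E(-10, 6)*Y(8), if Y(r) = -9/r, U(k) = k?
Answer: -131/8 ≈ -16.375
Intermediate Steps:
E(T, f) = 5 + f
U(-4) + E(-10, 6)*Y(8) = -4 + (5 + 6)*(-9/8) = -4 + 11*(-9*1/8) = -4 + 11*(-9/8) = -4 - 99/8 = -131/8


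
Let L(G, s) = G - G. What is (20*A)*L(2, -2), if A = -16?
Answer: 0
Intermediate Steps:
L(G, s) = 0
(20*A)*L(2, -2) = (20*(-16))*0 = -320*0 = 0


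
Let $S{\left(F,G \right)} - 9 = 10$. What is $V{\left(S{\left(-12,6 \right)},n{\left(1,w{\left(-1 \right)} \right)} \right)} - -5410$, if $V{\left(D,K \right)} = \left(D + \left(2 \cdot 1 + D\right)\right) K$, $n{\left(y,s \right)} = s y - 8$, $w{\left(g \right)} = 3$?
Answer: $5210$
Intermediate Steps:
$S{\left(F,G \right)} = 19$ ($S{\left(F,G \right)} = 9 + 10 = 19$)
$n{\left(y,s \right)} = -8 + s y$
$V{\left(D,K \right)} = K \left(2 + 2 D\right)$ ($V{\left(D,K \right)} = \left(D + \left(2 + D\right)\right) K = \left(2 + 2 D\right) K = K \left(2 + 2 D\right)$)
$V{\left(S{\left(-12,6 \right)},n{\left(1,w{\left(-1 \right)} \right)} \right)} - -5410 = 2 \left(-8 + 3 \cdot 1\right) \left(1 + 19\right) - -5410 = 2 \left(-8 + 3\right) 20 + 5410 = 2 \left(-5\right) 20 + 5410 = -200 + 5410 = 5210$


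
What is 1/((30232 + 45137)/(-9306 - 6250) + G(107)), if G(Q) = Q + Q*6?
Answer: 15556/11576075 ≈ 0.0013438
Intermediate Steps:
G(Q) = 7*Q (G(Q) = Q + 6*Q = 7*Q)
1/((30232 + 45137)/(-9306 - 6250) + G(107)) = 1/((30232 + 45137)/(-9306 - 6250) + 7*107) = 1/(75369/(-15556) + 749) = 1/(75369*(-1/15556) + 749) = 1/(-75369/15556 + 749) = 1/(11576075/15556) = 15556/11576075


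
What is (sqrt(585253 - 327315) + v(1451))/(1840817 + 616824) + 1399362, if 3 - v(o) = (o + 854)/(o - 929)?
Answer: 1795225559871185/1282888602 + sqrt(257938)/2457641 ≈ 1.3994e+6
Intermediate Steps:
v(o) = 3 - (854 + o)/(-929 + o) (v(o) = 3 - (o + 854)/(o - 929) = 3 - (854 + o)/(-929 + o))
(sqrt(585253 - 327315) + v(1451))/(1840817 + 616824) + 1399362 = (sqrt(585253 - 327315) + (-3641 + 2*1451)/(-929 + 1451))/(1840817 + 616824) + 1399362 = (sqrt(257938) + (-3641 + 2902)/522)/2457641 + 1399362 = (sqrt(257938) + (1/522)*(-739))*(1/2457641) + 1399362 = (sqrt(257938) - 739/522)*(1/2457641) + 1399362 = (-739/522 + sqrt(257938))*(1/2457641) + 1399362 = (-739/1282888602 + sqrt(257938)/2457641) + 1399362 = 1795225559871185/1282888602 + sqrt(257938)/2457641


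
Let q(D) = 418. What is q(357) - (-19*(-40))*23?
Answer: -17062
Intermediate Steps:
q(357) - (-19*(-40))*23 = 418 - (-19*(-40))*23 = 418 - 760*23 = 418 - 1*17480 = 418 - 17480 = -17062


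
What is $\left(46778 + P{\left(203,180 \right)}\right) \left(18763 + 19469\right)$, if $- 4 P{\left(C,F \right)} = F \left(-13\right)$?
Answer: $1810782216$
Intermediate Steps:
$P{\left(C,F \right)} = \frac{13 F}{4}$ ($P{\left(C,F \right)} = - \frac{F \left(-13\right)}{4} = - \frac{\left(-13\right) F}{4} = \frac{13 F}{4}$)
$\left(46778 + P{\left(203,180 \right)}\right) \left(18763 + 19469\right) = \left(46778 + \frac{13}{4} \cdot 180\right) \left(18763 + 19469\right) = \left(46778 + 585\right) 38232 = 47363 \cdot 38232 = 1810782216$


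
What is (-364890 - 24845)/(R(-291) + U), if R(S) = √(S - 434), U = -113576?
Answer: 44264542360/12899508501 + 1948675*I*√29/12899508501 ≈ 3.4315 + 0.00081351*I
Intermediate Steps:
R(S) = √(-434 + S)
(-364890 - 24845)/(R(-291) + U) = (-364890 - 24845)/(√(-434 - 291) - 113576) = -389735/(√(-725) - 113576) = -389735/(5*I*√29 - 113576) = -389735/(-113576 + 5*I*√29)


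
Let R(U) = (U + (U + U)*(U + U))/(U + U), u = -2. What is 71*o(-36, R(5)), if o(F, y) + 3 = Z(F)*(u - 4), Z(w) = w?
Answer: 15123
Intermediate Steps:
R(U) = (U + 4*U²)/(2*U) (R(U) = (U + (2*U)*(2*U))/((2*U)) = (U + 4*U²)*(1/(2*U)) = (U + 4*U²)/(2*U))
o(F, y) = -3 - 6*F (o(F, y) = -3 + F*(-2 - 4) = -3 + F*(-6) = -3 - 6*F)
71*o(-36, R(5)) = 71*(-3 - 6*(-36)) = 71*(-3 + 216) = 71*213 = 15123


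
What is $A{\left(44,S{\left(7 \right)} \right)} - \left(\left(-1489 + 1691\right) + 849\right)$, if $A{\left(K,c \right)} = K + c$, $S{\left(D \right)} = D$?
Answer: $-1000$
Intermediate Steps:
$A{\left(44,S{\left(7 \right)} \right)} - \left(\left(-1489 + 1691\right) + 849\right) = \left(44 + 7\right) - \left(\left(-1489 + 1691\right) + 849\right) = 51 - \left(202 + 849\right) = 51 - 1051 = -1000$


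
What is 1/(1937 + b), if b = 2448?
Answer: 1/4385 ≈ 0.00022805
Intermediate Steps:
1/(1937 + b) = 1/(1937 + 2448) = 1/4385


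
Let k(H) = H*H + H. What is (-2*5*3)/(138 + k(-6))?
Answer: -5/28 ≈ -0.17857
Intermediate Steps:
k(H) = H + H² (k(H) = H² + H = H + H²)
(-2*5*3)/(138 + k(-6)) = (-2*5*3)/(138 - 6*(1 - 6)) = (-10*3)/(138 - 6*(-5)) = -30/(138 + 30) = -30/168 = (1/168)*(-30) = -5/28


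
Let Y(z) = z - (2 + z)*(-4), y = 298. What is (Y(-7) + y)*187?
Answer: 50677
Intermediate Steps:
Y(z) = 8 + 5*z (Y(z) = z - (-8 - 4*z) = z + (8 + 4*z) = 8 + 5*z)
(Y(-7) + y)*187 = ((8 + 5*(-7)) + 298)*187 = ((8 - 35) + 298)*187 = (-27 + 298)*187 = 271*187 = 50677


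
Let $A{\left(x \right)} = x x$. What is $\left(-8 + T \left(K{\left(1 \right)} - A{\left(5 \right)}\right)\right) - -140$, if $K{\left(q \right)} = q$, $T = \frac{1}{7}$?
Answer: $\frac{900}{7} \approx 128.57$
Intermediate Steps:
$T = \frac{1}{7} \approx 0.14286$
$A{\left(x \right)} = x^{2}$
$\left(-8 + T \left(K{\left(1 \right)} - A{\left(5 \right)}\right)\right) - -140 = \left(-8 + \frac{1 - 5^{2}}{7}\right) - -140 = \left(-8 + \frac{1 - 25}{7}\right) + 140 = \left(-8 + \frac{1}{7} \left(-24\right)\right) + 140 = \left(-8 - \frac{24}{7}\right) + 140 = - \frac{80}{7} + 140 = \frac{900}{7}$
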